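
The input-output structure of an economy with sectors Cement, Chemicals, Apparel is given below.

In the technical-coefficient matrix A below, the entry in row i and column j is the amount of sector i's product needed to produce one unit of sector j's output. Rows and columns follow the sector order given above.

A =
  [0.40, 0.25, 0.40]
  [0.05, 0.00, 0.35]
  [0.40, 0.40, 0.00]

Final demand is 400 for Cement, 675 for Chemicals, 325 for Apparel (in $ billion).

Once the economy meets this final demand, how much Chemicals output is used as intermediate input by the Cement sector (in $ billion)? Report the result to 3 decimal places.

I − A =
  [   0.60    -0.25    -0.40]
  [  -0.05     1.00    -0.35]
  [  -0.40    -0.40     1.00]
Cofactors of I−A, C_ij = (−1)^(i+j)·(minor ij) (rows/columns in the sector order above):
  C_11 = (1.00)(1.00) − (-0.35)(-0.40) = 0.8600
  C_12 = −[(-0.05)(1.00) − (-0.35)(-0.40)] = 0.1900
  C_13 = (-0.05)(-0.40) − (1.00)(-0.40) = 0.4200
  C_21 = −[(-0.25)(1.00) − (-0.40)(-0.40)] = 0.4100
  C_22 = (0.60)(1.00) − (-0.40)(-0.40) = 0.4400
  C_23 = −[(0.60)(-0.40) − (-0.25)(-0.40)] = 0.3400
  C_31 = (-0.25)(-0.35) − (-0.40)(1.00) = 0.4875
  C_32 = −[(0.60)(-0.35) − (-0.40)(-0.05)] = 0.2300
  C_33 = (0.60)(1.00) − (-0.25)(-0.05) = 0.5875
det(I−A) = Σ_j (I−A)_1j·C_1j = (0.60)(0.8600) + (-0.25)(0.1900) + (-0.40)(0.4200) = 0.3005
adj(I−A) = Cᵀ =
  [ 0.8600   0.4100   0.4875]
  [ 0.1900   0.4400   0.2300]
  [ 0.4200   0.3400   0.5875]
(I − A)⁻¹ = adj(I−A) / det(I−A) ≈
  [   2.8619     1.3644     1.6223]
  [   0.6323     1.4642     0.7654]
  [   1.3977     1.1314     1.9551]
First solve x = (I − A)⁻¹ d = adj(I−A)·d / det(I−A); in particular x_1 = (0.8600·400 + 0.4100·675 + 0.4875·325) / 0.3005 = 779.1875 / 0.3005 ≈ 2592.97005.
Intermediate flow from 2 to 1: z_21 = a_21 · x_1 = 0.05 × 779.1875 / 0.3005 = 38.959375 / 0.3005 ≈ 129.649.

z_21 = 129.649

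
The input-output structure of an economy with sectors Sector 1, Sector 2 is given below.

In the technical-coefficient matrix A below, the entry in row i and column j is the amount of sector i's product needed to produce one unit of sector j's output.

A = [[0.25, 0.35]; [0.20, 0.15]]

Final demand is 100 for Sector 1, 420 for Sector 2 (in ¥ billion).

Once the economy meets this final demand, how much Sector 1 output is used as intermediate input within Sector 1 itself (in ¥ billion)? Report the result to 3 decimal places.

z_11 = 102.203

I − A =
  [   0.75    -0.35]
  [  -0.20     0.85]
det(I−A) = (0.75)(0.85) − (-0.35)(-0.20) = 0.5675
adj(I−A) = [[0.85, 0.35], [0.20, 0.75]]
(I − A)⁻¹ = adj(I−A) / det(I−A) ≈
  [   1.4978     0.6167]
  [   0.3524     1.3216]
First solve x = (I − A)⁻¹ d = adj(I−A)·d / det(I−A); in particular x_1 = (0.85·100 + 0.35·420) / 0.5675 = 232.00 / 0.5675 ≈ 408.81057.
Intermediate flow from 1 to 1: z_11 = a_11 · x_1 = 0.25 × 232.00 / 0.5675 = 58.00 / 0.5675 ≈ 102.203.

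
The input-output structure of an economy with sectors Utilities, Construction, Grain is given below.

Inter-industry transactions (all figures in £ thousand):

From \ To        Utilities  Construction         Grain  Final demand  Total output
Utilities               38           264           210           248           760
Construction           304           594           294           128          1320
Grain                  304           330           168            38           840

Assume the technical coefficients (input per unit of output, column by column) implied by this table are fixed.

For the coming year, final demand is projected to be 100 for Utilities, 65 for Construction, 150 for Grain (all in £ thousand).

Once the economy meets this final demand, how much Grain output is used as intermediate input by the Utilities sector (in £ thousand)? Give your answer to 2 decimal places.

Technical coefficients a_ij = z_ij / X_j:
  a_UU = 38/760 = 0.05, a_CU = 304/760 = 0.40, a_GU = 304/760 = 0.40
  a_UC = 264/1320 = 0.20, a_CC = 594/1320 = 0.45, a_GC = 330/1320 = 0.25
  a_UG = 210/840 = 0.25, a_CG = 294/840 = 0.35, a_GG = 168/840 = 0.20
I − A =
  [   0.95    -0.20    -0.25]
  [  -0.40     0.55    -0.35]
  [  -0.40    -0.25     0.80]
Cofactors of I−A, C_ij = (−1)^(i+j)·(minor ij) (rows/columns in the sector order above):
  C_11 = (0.55)(0.80) − (-0.35)(-0.25) = 0.3525
  C_12 = −[(-0.40)(0.80) − (-0.35)(-0.40)] = 0.4600
  C_13 = (-0.40)(-0.25) − (0.55)(-0.40) = 0.3200
  C_21 = −[(-0.20)(0.80) − (-0.25)(-0.25)] = 0.2225
  C_22 = (0.95)(0.80) − (-0.25)(-0.40) = 0.6600
  C_23 = −[(0.95)(-0.25) − (-0.20)(-0.40)] = 0.3175
  C_31 = (-0.20)(-0.35) − (-0.25)(0.55) = 0.2075
  C_32 = −[(0.95)(-0.35) − (-0.25)(-0.40)] = 0.4325
  C_33 = (0.95)(0.55) − (-0.20)(-0.40) = 0.4425
det(I−A) = Σ_j (I−A)_1j·C_1j = (0.95)(0.3525) + (-0.20)(0.4600) + (-0.25)(0.3200) = 0.162875
adj(I−A) = Cᵀ =
  [ 0.3525   0.2225   0.2075]
  [ 0.4600   0.6600   0.4325]
  [ 0.3200   0.3175   0.4425]
(I − A)⁻¹ = adj(I−A) / det(I−A) ≈
  [   2.1642     1.3661     1.2740]
  [   2.8243     4.0522     2.6554]
  [   1.9647     1.9493     2.7168]
First solve x = (I − A)⁻¹ d = adj(I−A)·d / det(I−A); in particular x_U = (0.3525·100 + 0.2225·65 + 0.2075·150) / 0.162875 = 80.8375 / 0.162875 ≈ 496.3162.
Intermediate flow from G to U: z_GU = a_GU · x_U = 0.40 × 80.8375 / 0.162875 = 32.335 / 0.162875 ≈ 198.53.

z_GU = 198.53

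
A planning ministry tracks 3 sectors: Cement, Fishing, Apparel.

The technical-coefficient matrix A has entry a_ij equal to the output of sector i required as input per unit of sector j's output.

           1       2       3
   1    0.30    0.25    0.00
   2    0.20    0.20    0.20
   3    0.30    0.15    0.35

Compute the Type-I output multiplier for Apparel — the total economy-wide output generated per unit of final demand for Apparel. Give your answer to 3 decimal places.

m_3 = 2.369

I − A =
  [   0.70    -0.25     0.00]
  [  -0.20     0.80    -0.20]
  [  -0.30    -0.15     0.65]
Cofactors of I−A, C_ij = (−1)^(i+j)·(minor ij) (rows/columns in the sector order above):
  C_11 = (0.80)(0.65) − (-0.20)(-0.15) = 0.4900
  C_12 = −[(-0.20)(0.65) − (-0.20)(-0.30)] = 0.1900
  C_13 = (-0.20)(-0.15) − (0.80)(-0.30) = 0.2700
  C_21 = −[(-0.25)(0.65) − (0.00)(-0.15)] = 0.1625
  C_22 = (0.70)(0.65) − (0.00)(-0.30) = 0.4550
  C_23 = −[(0.70)(-0.15) − (-0.25)(-0.30)] = 0.1800
  C_31 = (-0.25)(-0.20) − (0.00)(0.80) = 0.0500
  C_32 = −[(0.70)(-0.20) − (0.00)(-0.20)] = 0.1400
  C_33 = (0.70)(0.80) − (-0.25)(-0.20) = 0.5100
det(I−A) = Σ_j (I−A)_1j·C_1j = (0.70)(0.4900) + (-0.25)(0.1900) + (0.00)(0.2700) = 0.2955
adj(I−A) = Cᵀ =
  [ 0.4900   0.1625   0.0500]
  [ 0.1900   0.4550   0.1400]
  [ 0.2700   0.1800   0.5100]
(I − A)⁻¹ = adj(I−A) / det(I−A) ≈
  [   1.6582     0.5499     0.1692]
  [   0.6430     1.5398     0.4738]
  [   0.9137     0.6091     1.7259]
The output multiplier for sector j is the column-j sum of the Leontief inverse (I − A)⁻¹ = adj(I−A) / det(I−A).
Column 3 of adj(I−A): (0.0500, 0.1400, 0.5100); det(I−A) = 0.2955.
m_3 = (0.0500 + 0.1400 + 0.5100) / 0.2955 = 0.70 / 0.2955 ≈ 2.369.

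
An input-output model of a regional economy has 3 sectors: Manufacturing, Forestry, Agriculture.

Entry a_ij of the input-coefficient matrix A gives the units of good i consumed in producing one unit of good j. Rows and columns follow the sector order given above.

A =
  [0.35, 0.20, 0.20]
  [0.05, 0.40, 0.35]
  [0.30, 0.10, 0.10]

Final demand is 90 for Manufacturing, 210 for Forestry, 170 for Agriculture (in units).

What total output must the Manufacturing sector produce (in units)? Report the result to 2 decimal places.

I − A =
  [   0.65    -0.20    -0.20]
  [  -0.05     0.60    -0.35]
  [  -0.30    -0.10     0.90]
Cofactors of I−A, C_ij = (−1)^(i+j)·(minor ij) (rows/columns in the sector order above):
  C_11 = (0.60)(0.90) − (-0.35)(-0.10) = 0.5050
  C_12 = −[(-0.05)(0.90) − (-0.35)(-0.30)] = 0.1500
  C_13 = (-0.05)(-0.10) − (0.60)(-0.30) = 0.1850
  C_21 = −[(-0.20)(0.90) − (-0.20)(-0.10)] = 0.2000
  C_22 = (0.65)(0.90) − (-0.20)(-0.30) = 0.5250
  C_23 = −[(0.65)(-0.10) − (-0.20)(-0.30)] = 0.1250
  C_31 = (-0.20)(-0.35) − (-0.20)(0.60) = 0.1900
  C_32 = −[(0.65)(-0.35) − (-0.20)(-0.05)] = 0.2375
  C_33 = (0.65)(0.60) − (-0.20)(-0.05) = 0.3800
det(I−A) = Σ_j (I−A)_1j·C_1j = (0.65)(0.5050) + (-0.20)(0.1500) + (-0.20)(0.1850) = 0.26125
adj(I−A) = Cᵀ =
  [ 0.5050   0.2000   0.1900]
  [ 0.1500   0.5250   0.2375]
  [ 0.1850   0.1250   0.3800]
(I − A)⁻¹ = adj(I−A) / det(I−A) ≈
  [   1.9330     0.7656     0.7273]
  [   0.5742     2.0096     0.9091]
  [   0.7081     0.4785     1.4545]
x = (I − A)⁻¹ d = adj(I−A)·d / det(I−A), with det(I−A) = 0.26125:
  x_M = (0.5050·90 + 0.2000·210 + 0.1900·170) / 0.26125 = 119.75 / 0.26125 ≈ 458.37
  x_F = (0.1500·90 + 0.5250·210 + 0.2375·170) / 0.26125 = 164.125 / 0.26125 ≈ 628.23
  x_A = (0.1850·90 + 0.1250·210 + 0.3800·170) / 0.26125 = 107.50 / 0.26125 ≈ 411.48

x_M = 458.37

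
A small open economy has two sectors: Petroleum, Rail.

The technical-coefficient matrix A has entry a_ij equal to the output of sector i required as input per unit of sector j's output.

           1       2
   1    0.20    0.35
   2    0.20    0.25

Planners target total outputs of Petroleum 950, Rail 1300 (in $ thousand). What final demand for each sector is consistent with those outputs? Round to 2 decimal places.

I − A =
  [   0.80    -0.35]
  [  -0.20     0.75]
d = (I − A) x:
  d_1 = (+0.80)·950 + (-0.35)·1300 = 305.00
  d_2 = (-0.20)·950 + (+0.75)·1300 = 785.00

d_1 = 305.00, d_2 = 785.00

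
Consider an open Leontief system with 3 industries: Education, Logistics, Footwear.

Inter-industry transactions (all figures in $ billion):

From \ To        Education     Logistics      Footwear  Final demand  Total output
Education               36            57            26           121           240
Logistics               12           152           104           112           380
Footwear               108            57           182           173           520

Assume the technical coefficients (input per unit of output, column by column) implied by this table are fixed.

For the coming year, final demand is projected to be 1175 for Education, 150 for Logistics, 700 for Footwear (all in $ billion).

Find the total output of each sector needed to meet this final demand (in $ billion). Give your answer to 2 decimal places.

Technical coefficients a_ij = z_ij / X_j:
  a_11 = 36/240 = 0.15, a_21 = 12/240 = 0.05, a_31 = 108/240 = 0.45
  a_12 = 57/380 = 0.15, a_22 = 152/380 = 0.40, a_32 = 57/380 = 0.15
  a_13 = 26/520 = 0.05, a_23 = 104/520 = 0.20, a_33 = 182/520 = 0.35
I − A =
  [   0.85    -0.15    -0.05]
  [  -0.05     0.60    -0.20]
  [  -0.45    -0.15     0.65]
Cofactors of I−A, C_ij = (−1)^(i+j)·(minor ij) (rows/columns in the sector order above):
  C_11 = (0.60)(0.65) − (-0.20)(-0.15) = 0.3600
  C_12 = −[(-0.05)(0.65) − (-0.20)(-0.45)] = 0.1225
  C_13 = (-0.05)(-0.15) − (0.60)(-0.45) = 0.2775
  C_21 = −[(-0.15)(0.65) − (-0.05)(-0.15)] = 0.1050
  C_22 = (0.85)(0.65) − (-0.05)(-0.45) = 0.5300
  C_23 = −[(0.85)(-0.15) − (-0.15)(-0.45)] = 0.1950
  C_31 = (-0.15)(-0.20) − (-0.05)(0.60) = 0.0600
  C_32 = −[(0.85)(-0.20) − (-0.05)(-0.05)] = 0.1725
  C_33 = (0.85)(0.60) − (-0.15)(-0.05) = 0.5025
det(I−A) = Σ_j (I−A)_1j·C_1j = (0.85)(0.3600) + (-0.15)(0.1225) + (-0.05)(0.2775) = 0.27375
adj(I−A) = Cᵀ =
  [ 0.3600   0.1050   0.0600]
  [ 0.1225   0.5300   0.1725]
  [ 0.2775   0.1950   0.5025]
(I − A)⁻¹ = adj(I−A) / det(I−A) ≈
  [   1.3151     0.3836     0.2192]
  [   0.4475     1.9361     0.6301]
  [   1.0137     0.7123     1.8356]
x = (I − A)⁻¹ d = adj(I−A)·d / det(I−A), with det(I−A) = 0.27375:
  x_1 = (0.3600·1175 + 0.1050·150 + 0.0600·700) / 0.27375 = 480.75 / 0.27375 ≈ 1756.16
  x_2 = (0.1225·1175 + 0.5300·150 + 0.1725·700) / 0.27375 = 344.1875 / 0.27375 ≈ 1257.31
  x_3 = (0.2775·1175 + 0.1950·150 + 0.5025·700) / 0.27375 = 707.0625 / 0.27375 ≈ 2582.88

x_1 = 1756.16, x_2 = 1257.31, x_3 = 2582.88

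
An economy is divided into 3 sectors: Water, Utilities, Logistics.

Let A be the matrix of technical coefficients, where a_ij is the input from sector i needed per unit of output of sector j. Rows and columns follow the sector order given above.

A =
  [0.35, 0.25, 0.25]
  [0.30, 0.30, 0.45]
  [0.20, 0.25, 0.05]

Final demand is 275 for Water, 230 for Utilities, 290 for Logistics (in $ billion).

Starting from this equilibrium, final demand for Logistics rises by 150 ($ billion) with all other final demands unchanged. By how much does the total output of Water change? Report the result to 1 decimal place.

I − A =
  [   0.65    -0.25    -0.25]
  [  -0.30     0.70    -0.45]
  [  -0.20    -0.25     0.95]
Cofactors of I−A, C_ij = (−1)^(i+j)·(minor ij) (rows/columns in the sector order above):
  C_11 = (0.70)(0.95) − (-0.45)(-0.25) = 0.5525
  C_12 = −[(-0.30)(0.95) − (-0.45)(-0.20)] = 0.3750
  C_13 = (-0.30)(-0.25) − (0.70)(-0.20) = 0.2150
  C_21 = −[(-0.25)(0.95) − (-0.25)(-0.25)] = 0.3000
  C_22 = (0.65)(0.95) − (-0.25)(-0.20) = 0.5675
  C_23 = −[(0.65)(-0.25) − (-0.25)(-0.20)] = 0.2125
  C_31 = (-0.25)(-0.45) − (-0.25)(0.70) = 0.2875
  C_32 = −[(0.65)(-0.45) − (-0.25)(-0.30)] = 0.3675
  C_33 = (0.65)(0.70) − (-0.25)(-0.30) = 0.3800
det(I−A) = Σ_j (I−A)_1j·C_1j = (0.65)(0.5525) + (-0.25)(0.3750) + (-0.25)(0.2150) = 0.211625
adj(I−A) = Cᵀ =
  [ 0.5525   0.3000   0.2875]
  [ 0.3750   0.5675   0.3675]
  [ 0.2150   0.2125   0.3800]
(I − A)⁻¹ = adj(I−A) / det(I−A) ≈
  [   2.6108     1.4176     1.3585]
  [   1.7720     2.6816     1.7366]
  [   1.0159     1.0041     1.7956]
Δx = (I − A)⁻¹ Δd with Δd having +150 in the Logistics component and 0 elsewhere.
So Δx_1 = L_13 · (+150), where L_13 = adj(I−A)_13 / det(I−A) = 0.2875 / 0.211625.
Δx_1 = 0.2875 × (+150) / 0.211625 = 43.125 / 0.211625 ≈ 203.8.

Δx_1 = 203.8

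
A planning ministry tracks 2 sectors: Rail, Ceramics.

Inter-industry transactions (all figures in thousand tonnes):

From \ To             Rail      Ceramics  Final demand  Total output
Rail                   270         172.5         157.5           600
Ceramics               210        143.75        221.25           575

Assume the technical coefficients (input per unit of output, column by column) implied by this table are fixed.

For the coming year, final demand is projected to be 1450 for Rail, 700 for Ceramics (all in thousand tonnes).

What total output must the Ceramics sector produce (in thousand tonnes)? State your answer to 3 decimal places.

x_C = 2902.439

Technical coefficients a_ij = z_ij / X_j:
  a_RR = 270/600 = 0.45, a_CR = 210/600 = 0.35
  a_RC = 172.5/575 = 0.30, a_CC = 143.75/575 = 0.25
I − A =
  [   0.55    -0.30]
  [  -0.35     0.75]
det(I−A) = (0.55)(0.75) − (-0.30)(-0.35) = 0.3075
adj(I−A) = [[0.75, 0.30], [0.35, 0.55]]
(I − A)⁻¹ = adj(I−A) / det(I−A) ≈
  [   2.4390     0.9756]
  [   1.1382     1.7886]
x = (I − A)⁻¹ d = adj(I−A)·d / det(I−A), with det(I−A) = 0.3075:
  x_R = (0.75·1450 + 0.30·700) / 0.3075 = 1297.50 / 0.3075 ≈ 4219.512
  x_C = (0.35·1450 + 0.55·700) / 0.3075 = 892.50 / 0.3075 ≈ 2902.439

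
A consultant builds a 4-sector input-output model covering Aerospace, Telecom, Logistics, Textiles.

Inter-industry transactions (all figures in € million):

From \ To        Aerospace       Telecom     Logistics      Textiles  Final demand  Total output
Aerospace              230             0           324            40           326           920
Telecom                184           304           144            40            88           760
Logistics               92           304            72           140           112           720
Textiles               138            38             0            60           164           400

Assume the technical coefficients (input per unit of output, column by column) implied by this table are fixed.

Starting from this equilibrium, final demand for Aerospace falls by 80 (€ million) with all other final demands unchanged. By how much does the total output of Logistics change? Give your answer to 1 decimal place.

Technical coefficients a_ij = z_ij / X_j:
  a_11 = 230/920 = 0.25, a_21 = 184/920 = 0.20, a_31 = 92/920 = 0.10, a_41 = 138/920 = 0.15
  a_12 = 0/760 = 0.00, a_22 = 304/760 = 0.40, a_32 = 304/760 = 0.40, a_42 = 38/760 = 0.05
  a_13 = 324/720 = 0.45, a_23 = 144/720 = 0.20, a_33 = 72/720 = 0.10, a_43 = 0/720 = 0.00
  a_14 = 40/400 = 0.10, a_24 = 40/400 = 0.10, a_34 = 140/400 = 0.35, a_44 = 60/400 = 0.15
I − A =
  [   0.75     0.00    -0.45    -0.10]
  [  -0.20     0.60    -0.20    -0.10]
  [  -0.10    -0.40     0.90    -0.35]
  [  -0.15    -0.05     0.00     0.85]
Compute the cofactors C_ij = (−1)^(i+j)·(3×3 minor ij) of I−A; the adjugate is their transpose:
adj(I−A) = Cᵀ =
  [ 0.383000   0.165375   0.228250   0.158500]
  [ 0.194000   0.498375   0.207750   0.167000]
  [ 0.159500   0.262625   0.368750   0.201500]
  [ 0.079000   0.058500   0.052500   0.282000]
det(I−A) = Σ_j (I−A)_1j·C_1j = (0.75)(0.383000) + (0.00)(0.194000) + (-0.45)(0.159500) + (-0.10)(0.079000) = 0.207575
(I − A)⁻¹ = adj(I−A) / det(I−A) ≈
  [   1.8451     0.7967     1.0996     0.7636]
  [   0.9346     2.4009     1.0008     0.8045]
  [   0.7684     1.2652     1.7765     0.9707]
  [   0.3806     0.2818     0.2529     1.3585]
Δx = (I − A)⁻¹ Δd with Δd having -80 in the Aerospace component and 0 elsewhere.
So Δx_3 = L_31 · (-80), where L_31 = adj(I−A)_31 / det(I−A) = 0.159500 / 0.207575.
Δx_3 = 0.159500 × (-80) / 0.207575 = -12.76 / 0.207575 ≈ -61.5.

Δx_3 = -61.5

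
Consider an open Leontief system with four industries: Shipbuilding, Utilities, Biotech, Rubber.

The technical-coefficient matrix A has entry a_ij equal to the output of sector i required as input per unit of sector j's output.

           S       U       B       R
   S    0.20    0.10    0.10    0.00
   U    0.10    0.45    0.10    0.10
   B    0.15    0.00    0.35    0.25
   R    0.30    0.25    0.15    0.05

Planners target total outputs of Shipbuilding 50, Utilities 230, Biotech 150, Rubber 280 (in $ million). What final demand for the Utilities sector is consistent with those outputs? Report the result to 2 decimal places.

d_U = 78.50

I − A =
  [   0.80    -0.10    -0.10     0.00]
  [  -0.10     0.55    -0.10    -0.10]
  [  -0.15     0.00     0.65    -0.25]
  [  -0.30    -0.25    -0.15     0.95]
d = (I − A) x:
  d_S = (+0.80)·50 + (-0.10)·230 + (-0.10)·150 + (+0.00)·280 = 2.00
  d_U = (-0.10)·50 + (+0.55)·230 + (-0.10)·150 + (-0.10)·280 = 78.50
  d_B = (-0.15)·50 + (+0.00)·230 + (+0.65)·150 + (-0.25)·280 = 20.00
  d_R = (-0.30)·50 + (-0.25)·230 + (-0.15)·150 + (+0.95)·280 = 171.00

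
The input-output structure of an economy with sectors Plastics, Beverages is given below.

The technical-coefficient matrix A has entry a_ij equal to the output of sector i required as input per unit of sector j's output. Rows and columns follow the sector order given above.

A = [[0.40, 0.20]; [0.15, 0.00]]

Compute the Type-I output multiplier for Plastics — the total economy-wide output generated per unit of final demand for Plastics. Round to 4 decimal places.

I − A =
  [   0.60    -0.20]
  [  -0.15     1.00]
det(I−A) = (0.60)(1.00) − (-0.20)(-0.15) = 0.5700
adj(I−A) = [[1.00, 0.20], [0.15, 0.60]]
(I − A)⁻¹ = adj(I−A) / det(I−A) ≈
  [   1.75439     0.35088]
  [   0.26316     1.05263]
The output multiplier for sector j is the column-j sum of the Leontief inverse (I − A)⁻¹ = adj(I−A) / det(I−A).
Column P of adj(I−A): (1.00, 0.15); det(I−A) = 0.5700.
m_P = (1.00 + 0.15) / 0.5700 = 1.15 / 0.5700 ≈ 2.0175.

m_P = 2.0175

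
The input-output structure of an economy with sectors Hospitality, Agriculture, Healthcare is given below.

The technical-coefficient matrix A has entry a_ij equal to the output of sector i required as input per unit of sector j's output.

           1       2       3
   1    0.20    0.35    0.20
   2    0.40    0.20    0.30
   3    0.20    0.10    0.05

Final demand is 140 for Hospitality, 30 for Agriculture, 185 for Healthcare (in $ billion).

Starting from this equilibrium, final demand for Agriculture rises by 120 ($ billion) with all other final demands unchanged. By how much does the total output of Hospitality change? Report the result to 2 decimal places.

I − A =
  [   0.80    -0.35    -0.20]
  [  -0.40     0.80    -0.30]
  [  -0.20    -0.10     0.95]
Cofactors of I−A, C_ij = (−1)^(i+j)·(minor ij) (rows/columns in the sector order above):
  C_11 = (0.80)(0.95) − (-0.30)(-0.10) = 0.7300
  C_12 = −[(-0.40)(0.95) − (-0.30)(-0.20)] = 0.4400
  C_13 = (-0.40)(-0.10) − (0.80)(-0.20) = 0.2000
  C_21 = −[(-0.35)(0.95) − (-0.20)(-0.10)] = 0.3525
  C_22 = (0.80)(0.95) − (-0.20)(-0.20) = 0.7200
  C_23 = −[(0.80)(-0.10) − (-0.35)(-0.20)] = 0.1500
  C_31 = (-0.35)(-0.30) − (-0.20)(0.80) = 0.2650
  C_32 = −[(0.80)(-0.30) − (-0.20)(-0.40)] = 0.3200
  C_33 = (0.80)(0.80) − (-0.35)(-0.40) = 0.5000
det(I−A) = Σ_j (I−A)_1j·C_1j = (0.80)(0.7300) + (-0.35)(0.4400) + (-0.20)(0.2000) = 0.3900
adj(I−A) = Cᵀ =
  [ 0.7300   0.3525   0.2650]
  [ 0.4400   0.7200   0.3200]
  [ 0.2000   0.1500   0.5000]
(I − A)⁻¹ = adj(I−A) / det(I−A) ≈
  [   1.8718     0.9038     0.6795]
  [   1.1282     1.8462     0.8205]
  [   0.5128     0.3846     1.2821]
Δx = (I − A)⁻¹ Δd with Δd having +120 in the Agriculture component and 0 elsewhere.
So Δx_1 = L_12 · (+120), where L_12 = adj(I−A)_12 / det(I−A) = 0.3525 / 0.3900.
Δx_1 = 0.3525 × (+120) / 0.3900 = 42.30 / 0.3900 ≈ 108.46.

Δx_1 = 108.46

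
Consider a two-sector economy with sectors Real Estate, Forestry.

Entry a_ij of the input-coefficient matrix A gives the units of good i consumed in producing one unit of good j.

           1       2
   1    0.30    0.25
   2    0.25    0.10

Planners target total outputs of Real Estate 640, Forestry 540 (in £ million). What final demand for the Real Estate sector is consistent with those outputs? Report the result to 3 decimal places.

I − A =
  [   0.70    -0.25]
  [  -0.25     0.90]
d = (I − A) x:
  d_1 = (+0.70)·640 + (-0.25)·540 = 313.000
  d_2 = (-0.25)·640 + (+0.90)·540 = 326.000

d_1 = 313.000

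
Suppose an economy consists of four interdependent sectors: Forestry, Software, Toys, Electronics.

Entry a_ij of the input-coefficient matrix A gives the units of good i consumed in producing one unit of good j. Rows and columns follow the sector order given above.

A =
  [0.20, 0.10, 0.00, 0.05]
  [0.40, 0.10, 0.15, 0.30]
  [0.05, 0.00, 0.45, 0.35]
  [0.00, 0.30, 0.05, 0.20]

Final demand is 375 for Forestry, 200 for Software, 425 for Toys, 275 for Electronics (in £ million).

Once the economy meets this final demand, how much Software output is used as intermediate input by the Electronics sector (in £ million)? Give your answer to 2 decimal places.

I − A =
  [   0.80    -0.10     0.00    -0.05]
  [  -0.40     0.90    -0.15    -0.30]
  [  -0.05     0.00     0.55    -0.35]
  [   0.00    -0.30    -0.05     0.80]
Compute the cofactors C_ij = (−1)^(i+j)·(3×3 minor ij) of I−A; the adjugate is their transpose:
adj(I−A) = Cᵀ =
  [ 0.315000   0.050500   0.018000   0.046500]
  [ 0.175750   0.337875   0.109000   0.185375]
  [ 0.073500   0.088750   0.466000   0.241750]
  [ 0.070500   0.132250   0.070000   0.373250]
det(I−A) = Σ_j (I−A)_1j·C_1j = (0.80)(0.315000) + (-0.10)(0.175750) + (0.00)(0.073500) + (-0.05)(0.070500) = 0.2309
(I − A)⁻¹ = adj(I−A) / det(I−A) ≈
  [   1.3642     0.2187     0.0780     0.2014]
  [   0.7612     1.4633     0.4721     0.8028]
  [   0.3183     0.3844     2.0182     1.0470]
  [   0.3053     0.5728     0.3032     1.6165]
First solve x = (I − A)⁻¹ d = adj(I−A)·d / det(I−A); in particular x_E = (0.070500·375 + 0.132250·200 + 0.070000·425 + 0.373250·275) / 0.2309 = 185.28125 / 0.2309 ≈ 802.4307.
Intermediate flow from S to E: z_SE = a_SE · x_E = 0.30 × 185.28125 / 0.2309 = 55.584375 / 0.2309 ≈ 240.73.

z_SE = 240.73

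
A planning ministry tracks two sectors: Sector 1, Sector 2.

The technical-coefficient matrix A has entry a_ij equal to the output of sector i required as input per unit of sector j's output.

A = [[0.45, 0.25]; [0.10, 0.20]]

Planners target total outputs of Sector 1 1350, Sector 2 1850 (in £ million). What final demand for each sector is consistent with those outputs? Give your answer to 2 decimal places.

d_1 = 280.00, d_2 = 1345.00

I − A =
  [   0.55    -0.25]
  [  -0.10     0.80]
d = (I − A) x:
  d_1 = (+0.55)·1350 + (-0.25)·1850 = 280.00
  d_2 = (-0.10)·1350 + (+0.80)·1850 = 1345.00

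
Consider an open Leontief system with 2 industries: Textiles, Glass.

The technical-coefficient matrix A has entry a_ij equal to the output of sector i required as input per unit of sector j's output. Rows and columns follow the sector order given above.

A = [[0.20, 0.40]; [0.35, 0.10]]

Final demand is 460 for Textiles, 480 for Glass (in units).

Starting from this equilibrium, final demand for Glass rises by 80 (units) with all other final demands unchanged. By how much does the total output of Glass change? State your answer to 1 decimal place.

Δx_G = 110.3

I − A =
  [   0.80    -0.40]
  [  -0.35     0.90]
det(I−A) = (0.80)(0.90) − (-0.40)(-0.35) = 0.5800
adj(I−A) = [[0.90, 0.40], [0.35, 0.80]]
(I − A)⁻¹ = adj(I−A) / det(I−A) ≈
  [   1.5517     0.6897]
  [   0.6034     1.3793]
Δx = (I − A)⁻¹ Δd with Δd having +80 in the Glass component and 0 elsewhere.
So Δx_G = L_GG · (+80), where L_GG = adj(I−A)_GG / det(I−A) = 0.80 / 0.5800.
Δx_G = 0.80 × (+80) / 0.5800 = 64.00 / 0.5800 ≈ 110.3.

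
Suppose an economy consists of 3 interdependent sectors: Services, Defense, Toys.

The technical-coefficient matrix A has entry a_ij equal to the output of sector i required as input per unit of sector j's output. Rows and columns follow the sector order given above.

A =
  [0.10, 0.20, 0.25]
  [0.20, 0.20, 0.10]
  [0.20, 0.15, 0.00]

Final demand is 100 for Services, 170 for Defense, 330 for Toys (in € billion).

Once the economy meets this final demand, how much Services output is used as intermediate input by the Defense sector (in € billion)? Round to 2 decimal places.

I − A =
  [   0.90    -0.20    -0.25]
  [  -0.20     0.80    -0.10]
  [  -0.20    -0.15     1.00]
Cofactors of I−A, C_ij = (−1)^(i+j)·(minor ij) (rows/columns in the sector order above):
  C_11 = (0.80)(1.00) − (-0.10)(-0.15) = 0.7850
  C_12 = −[(-0.20)(1.00) − (-0.10)(-0.20)] = 0.2200
  C_13 = (-0.20)(-0.15) − (0.80)(-0.20) = 0.1900
  C_21 = −[(-0.20)(1.00) − (-0.25)(-0.15)] = 0.2375
  C_22 = (0.90)(1.00) − (-0.25)(-0.20) = 0.8500
  C_23 = −[(0.90)(-0.15) − (-0.20)(-0.20)] = 0.1750
  C_31 = (-0.20)(-0.10) − (-0.25)(0.80) = 0.2200
  C_32 = −[(0.90)(-0.10) − (-0.25)(-0.20)] = 0.1400
  C_33 = (0.90)(0.80) − (-0.20)(-0.20) = 0.6800
det(I−A) = Σ_j (I−A)_1j·C_1j = (0.90)(0.7850) + (-0.20)(0.2200) + (-0.25)(0.1900) = 0.6150
adj(I−A) = Cᵀ =
  [ 0.7850   0.2375   0.2200]
  [ 0.2200   0.8500   0.1400]
  [ 0.1900   0.1750   0.6800]
(I − A)⁻¹ = adj(I−A) / det(I−A) ≈
  [   1.2764     0.3862     0.3577]
  [   0.3577     1.3821     0.2276]
  [   0.3089     0.2846     1.1057]
First solve x = (I − A)⁻¹ d = adj(I−A)·d / det(I−A); in particular x_D = (0.2200·100 + 0.8500·170 + 0.1400·330) / 0.6150 = 212.70 / 0.6150 ≈ 345.8537.
Intermediate flow from S to D: z_SD = a_SD · x_D = 0.20 × 212.70 / 0.6150 = 42.54 / 0.6150 ≈ 69.17.

z_SD = 69.17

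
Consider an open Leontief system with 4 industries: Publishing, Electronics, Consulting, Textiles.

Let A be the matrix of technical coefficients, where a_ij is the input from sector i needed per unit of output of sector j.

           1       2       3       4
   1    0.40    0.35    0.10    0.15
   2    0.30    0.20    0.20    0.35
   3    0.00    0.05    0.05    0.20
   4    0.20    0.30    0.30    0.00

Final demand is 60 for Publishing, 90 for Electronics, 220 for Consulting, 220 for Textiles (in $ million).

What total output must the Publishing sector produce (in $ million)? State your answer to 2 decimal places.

x_1 = 923.46

I − A =
  [   0.60    -0.35    -0.10    -0.15]
  [  -0.30     0.80    -0.20    -0.35]
  [   0.00    -0.05     0.95    -0.20]
  [  -0.20    -0.30    -0.30     1.00]
Compute the cofactors C_ij = (−1)^(i+j)·(3×3 minor ij) of I−A; the adjugate is their transpose:
adj(I−A) = Cᵀ =
  [ 0.585000   0.367500   0.221250   0.260625]
  [ 0.341500   0.501500   0.227500   0.272250]
  [ 0.068500   0.078500   0.250000   0.087750]
  [ 0.240000   0.247500   0.187500   0.348750]
det(I−A) = Σ_j (I−A)_1j·C_1j = (0.60)(0.585000) + (-0.35)(0.341500) + (-0.10)(0.068500) + (-0.15)(0.240000) = 0.188625
(I − A)⁻¹ = adj(I−A) / det(I−A) ≈
  [   3.1014     1.9483     1.1730     1.3817]
  [   1.8105     2.6587     1.2061     1.4433]
  [   0.3632     0.4162     1.3254     0.4652]
  [   1.2724     1.3121     0.9940     1.8489]
x = (I − A)⁻¹ d = adj(I−A)·d / det(I−A), with det(I−A) = 0.188625:
  x_1 = (0.585000·60 + 0.367500·90 + 0.221250·220 + 0.260625·220) / 0.188625 = 174.1875 / 0.188625 ≈ 923.46
  x_2 = (0.341500·60 + 0.501500·90 + 0.227500·220 + 0.272250·220) / 0.188625 = 175.57 / 0.188625 ≈ 930.79
  x_3 = (0.068500·60 + 0.078500·90 + 0.250000·220 + 0.087750·220) / 0.188625 = 85.48 / 0.188625 ≈ 453.17
  x_4 = (0.240000·60 + 0.247500·90 + 0.187500·220 + 0.348750·220) / 0.188625 = 154.65 / 0.188625 ≈ 819.88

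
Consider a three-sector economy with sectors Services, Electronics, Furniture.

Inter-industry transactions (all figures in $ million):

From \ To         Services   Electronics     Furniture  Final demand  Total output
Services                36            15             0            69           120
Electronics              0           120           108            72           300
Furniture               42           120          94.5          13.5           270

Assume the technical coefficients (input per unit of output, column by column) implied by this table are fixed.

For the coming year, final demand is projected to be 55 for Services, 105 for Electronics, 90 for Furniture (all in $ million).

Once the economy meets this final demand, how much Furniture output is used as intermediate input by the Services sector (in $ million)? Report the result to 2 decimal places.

Technical coefficients a_ij = z_ij / X_j:
  a_11 = 36/120 = 0.30, a_21 = 0/120 = 0.00, a_31 = 42/120 = 0.35
  a_12 = 15/300 = 0.05, a_22 = 120/300 = 0.40, a_32 = 120/300 = 0.40
  a_13 = 0/270 = 0.00, a_23 = 108/270 = 0.40, a_33 = 94.5/270 = 0.35
I − A =
  [   0.70    -0.05     0.00]
  [   0.00     0.60    -0.40]
  [  -0.35    -0.40     0.65]
Cofactors of I−A, C_ij = (−1)^(i+j)·(minor ij) (rows/columns in the sector order above):
  C_11 = (0.60)(0.65) − (-0.40)(-0.40) = 0.2300
  C_12 = −[(0.00)(0.65) − (-0.40)(-0.35)] = 0.1400
  C_13 = (0.00)(-0.40) − (0.60)(-0.35) = 0.2100
  C_21 = −[(-0.05)(0.65) − (0.00)(-0.40)] = 0.0325
  C_22 = (0.70)(0.65) − (0.00)(-0.35) = 0.4550
  C_23 = −[(0.70)(-0.40) − (-0.05)(-0.35)] = 0.2975
  C_31 = (-0.05)(-0.40) − (0.00)(0.60) = 0.0200
  C_32 = −[(0.70)(-0.40) − (0.00)(0.00)] = 0.2800
  C_33 = (0.70)(0.60) − (-0.05)(0.00) = 0.4200
det(I−A) = Σ_j (I−A)_1j·C_1j = (0.70)(0.2300) + (-0.05)(0.1400) + (0.00)(0.2100) = 0.1540
adj(I−A) = Cᵀ =
  [ 0.2300   0.0325   0.0200]
  [ 0.1400   0.4550   0.2800]
  [ 0.2100   0.2975   0.4200]
(I − A)⁻¹ = adj(I−A) / det(I−A) ≈
  [   1.4935     0.2110     0.1299]
  [   0.9091     2.9545     1.8182]
  [   1.3636     1.9318     2.7273]
First solve x = (I − A)⁻¹ d = adj(I−A)·d / det(I−A); in particular x_1 = (0.2300·55 + 0.0325·105 + 0.0200·90) / 0.1540 = 17.8625 / 0.1540 ≈ 115.9903.
Intermediate flow from 3 to 1: z_31 = a_31 · x_1 = 0.35 × 17.8625 / 0.1540 = 6.251875 / 0.1540 ≈ 40.60.

z_31 = 40.60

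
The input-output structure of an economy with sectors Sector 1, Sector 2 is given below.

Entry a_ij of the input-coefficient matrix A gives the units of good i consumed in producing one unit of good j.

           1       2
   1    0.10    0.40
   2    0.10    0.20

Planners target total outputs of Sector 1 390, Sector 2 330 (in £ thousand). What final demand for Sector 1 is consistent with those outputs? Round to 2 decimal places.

d_1 = 219.00

I − A =
  [   0.90    -0.40]
  [  -0.10     0.80]
d = (I − A) x:
  d_1 = (+0.90)·390 + (-0.40)·330 = 219.00
  d_2 = (-0.10)·390 + (+0.80)·330 = 225.00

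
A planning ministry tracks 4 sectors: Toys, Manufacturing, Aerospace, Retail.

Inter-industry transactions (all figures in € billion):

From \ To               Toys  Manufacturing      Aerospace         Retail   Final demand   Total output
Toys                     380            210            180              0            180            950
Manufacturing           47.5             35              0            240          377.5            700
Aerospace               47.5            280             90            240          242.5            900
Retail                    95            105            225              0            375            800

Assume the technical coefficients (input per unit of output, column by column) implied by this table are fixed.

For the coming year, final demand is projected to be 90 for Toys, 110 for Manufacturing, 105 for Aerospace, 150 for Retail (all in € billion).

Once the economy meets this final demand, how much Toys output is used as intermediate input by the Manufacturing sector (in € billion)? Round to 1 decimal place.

z_TM = 70.1

Technical coefficients a_ij = z_ij / X_j:
  a_TT = 380/950 = 0.40, a_MT = 47.5/950 = 0.05, a_AT = 47.5/950 = 0.05, a_RT = 95/950 = 0.10
  a_TM = 210/700 = 0.30, a_MM = 35/700 = 0.05, a_AM = 280/700 = 0.40, a_RM = 105/700 = 0.15
  a_TA = 180/900 = 0.20, a_MA = 0/900 = 0.00, a_AA = 90/900 = 0.10, a_RA = 225/900 = 0.25
  a_TR = 0/800 = 0.00, a_MR = 240/800 = 0.30, a_AR = 240/800 = 0.30, a_RR = 0/800 = 0.00
I − A =
  [   0.60    -0.30    -0.20     0.00]
  [  -0.05     0.95     0.00    -0.30]
  [  -0.05    -0.40     0.90    -0.30]
  [  -0.10    -0.15    -0.25     1.00]
Compute the cofactors C_ij = (−1)^(i+j)·(3×3 minor ij) of I−A; the adjugate is their transpose:
adj(I−A) = Cᵀ =
  [ 0.713250   0.336500   0.203500   0.162000]
  [ 0.072000   0.479000   0.061000   0.162000]
  [ 0.108000   0.291000   0.519000   0.243000]
  [ 0.109125   0.178250   0.159250   0.486000]
det(I−A) = Σ_j (I−A)_1j·C_1j = (0.60)(0.713250) + (-0.30)(0.072000) + (-0.20)(0.108000) + (0.00)(0.109125) = 0.38475
(I − A)⁻¹ = adj(I−A) / det(I−A) ≈
  [   1.8538     0.8746     0.5289     0.4211]
  [   0.1871     1.2450     0.1585     0.4211]
  [   0.2807     0.7563     1.3489     0.6316]
  [   0.2836     0.4633     0.4139     1.2632]
First solve x = (I − A)⁻¹ d = adj(I−A)·d / det(I−A); in particular x_M = (0.072000·90 + 0.479000·110 + 0.061000·105 + 0.162000·150) / 0.38475 = 89.875 / 0.38475 ≈ 233.593.
Intermediate flow from T to M: z_TM = a_TM · x_M = 0.30 × 89.875 / 0.38475 = 26.9625 / 0.38475 ≈ 70.1.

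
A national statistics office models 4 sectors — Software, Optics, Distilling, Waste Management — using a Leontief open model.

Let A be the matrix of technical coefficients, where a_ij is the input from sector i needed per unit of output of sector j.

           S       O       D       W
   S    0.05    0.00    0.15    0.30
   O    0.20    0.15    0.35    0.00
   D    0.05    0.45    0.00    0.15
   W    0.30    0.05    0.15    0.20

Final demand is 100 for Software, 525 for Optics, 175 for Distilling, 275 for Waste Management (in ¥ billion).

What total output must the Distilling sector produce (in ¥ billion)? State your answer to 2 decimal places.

I − A =
  [   0.95     0.00    -0.15    -0.30]
  [  -0.20     0.85    -0.35     0.00]
  [  -0.05    -0.45     1.00    -0.15]
  [  -0.30    -0.05    -0.15     0.80]
Compute the cofactors C_ij = (−1)^(i+j)·(3×3 minor ij) of I−A; the adjugate is their transpose:
adj(I−A) = Cᵀ =
  [ 0.532250   0.090375   0.145500   0.226875]
  [ 0.185250   0.633625   0.267500   0.119625]
  [ 0.145750   0.309375   0.566500   0.160875]
  [ 0.238500   0.131500   0.177500   0.638000]
det(I−A) = Σ_j (I−A)_1j·C_1j = (0.95)(0.532250) + (0.00)(0.185250) + (-0.15)(0.145750) + (-0.30)(0.238500) = 0.412225
(I − A)⁻¹ = adj(I−A) / det(I−A) ≈
  [   1.2912     0.2192     0.3530     0.5504]
  [   0.4494     1.5371     0.6489     0.2902]
  [   0.3536     0.7505     1.3742     0.3903]
  [   0.5786     0.3190     0.4306     1.5477]
x = (I − A)⁻¹ d = adj(I−A)·d / det(I−A), with det(I−A) = 0.412225:
  x_S = (0.532250·100 + 0.090375·525 + 0.145500·175 + 0.226875·275) / 0.412225 = 188.525 / 0.412225 ≈ 457.34
  x_O = (0.185250·100 + 0.633625·525 + 0.267500·175 + 0.119625·275) / 0.412225 = 430.8875 / 0.412225 ≈ 1045.27
  x_D = (0.145750·100 + 0.309375·525 + 0.566500·175 + 0.160875·275) / 0.412225 = 320.375 / 0.412225 ≈ 777.18
  x_W = (0.238500·100 + 0.131500·525 + 0.177500·175 + 0.638000·275) / 0.412225 = 299.40 / 0.412225 ≈ 726.30

x_D = 777.18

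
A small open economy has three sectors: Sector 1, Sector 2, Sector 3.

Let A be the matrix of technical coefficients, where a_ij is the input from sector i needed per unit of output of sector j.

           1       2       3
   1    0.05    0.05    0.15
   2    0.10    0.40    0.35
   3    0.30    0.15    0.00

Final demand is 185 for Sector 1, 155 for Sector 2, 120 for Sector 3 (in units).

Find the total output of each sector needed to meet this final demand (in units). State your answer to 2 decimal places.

I − A =
  [   0.95    -0.05    -0.15]
  [  -0.10     0.60    -0.35]
  [  -0.30    -0.15     1.00]
Cofactors of I−A, C_ij = (−1)^(i+j)·(minor ij) (rows/columns in the sector order above):
  C_11 = (0.60)(1.00) − (-0.35)(-0.15) = 0.5475
  C_12 = −[(-0.10)(1.00) − (-0.35)(-0.30)] = 0.2050
  C_13 = (-0.10)(-0.15) − (0.60)(-0.30) = 0.1950
  C_21 = −[(-0.05)(1.00) − (-0.15)(-0.15)] = 0.0725
  C_22 = (0.95)(1.00) − (-0.15)(-0.30) = 0.9050
  C_23 = −[(0.95)(-0.15) − (-0.05)(-0.30)] = 0.1575
  C_31 = (-0.05)(-0.35) − (-0.15)(0.60) = 0.1075
  C_32 = −[(0.95)(-0.35) − (-0.15)(-0.10)] = 0.3475
  C_33 = (0.95)(0.60) − (-0.05)(-0.10) = 0.5650
det(I−A) = Σ_j (I−A)_1j·C_1j = (0.95)(0.5475) + (-0.05)(0.2050) + (-0.15)(0.1950) = 0.480625
adj(I−A) = Cᵀ =
  [ 0.5475   0.0725   0.1075]
  [ 0.2050   0.9050   0.3475]
  [ 0.1950   0.1575   0.5650]
(I − A)⁻¹ = adj(I−A) / det(I−A) ≈
  [   1.1391     0.1508     0.2237]
  [   0.4265     1.8830     0.7230]
  [   0.4057     0.3277     1.1756]
x = (I − A)⁻¹ d = adj(I−A)·d / det(I−A), with det(I−A) = 0.480625:
  x_1 = (0.5475·185 + 0.0725·155 + 0.1075·120) / 0.480625 = 125.425 / 0.480625 ≈ 260.96
  x_2 = (0.2050·185 + 0.9050·155 + 0.3475·120) / 0.480625 = 219.90 / 0.480625 ≈ 457.53
  x_3 = (0.1950·185 + 0.1575·155 + 0.5650·120) / 0.480625 = 128.2875 / 0.480625 ≈ 266.92

x_1 = 260.96, x_2 = 457.53, x_3 = 266.92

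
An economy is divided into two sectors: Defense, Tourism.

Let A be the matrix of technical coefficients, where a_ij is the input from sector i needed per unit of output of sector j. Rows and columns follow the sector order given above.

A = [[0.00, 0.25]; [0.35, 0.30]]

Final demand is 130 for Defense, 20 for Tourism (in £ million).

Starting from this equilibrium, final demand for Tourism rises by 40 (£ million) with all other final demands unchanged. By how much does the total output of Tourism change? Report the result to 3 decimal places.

Δx_2 = 65.306

I − A =
  [   1.00    -0.25]
  [  -0.35     0.70]
det(I−A) = (1.00)(0.70) − (-0.25)(-0.35) = 0.6125
adj(I−A) = [[0.70, 0.25], [0.35, 1.00]]
(I − A)⁻¹ = adj(I−A) / det(I−A) ≈
  [   1.1429     0.4082]
  [   0.5714     1.6327]
Δx = (I − A)⁻¹ Δd with Δd having +40 in the Tourism component and 0 elsewhere.
So Δx_2 = L_22 · (+40), where L_22 = adj(I−A)_22 / det(I−A) = 1.00 / 0.6125.
Δx_2 = 1.00 × (+40) / 0.6125 = 40.00 / 0.6125 ≈ 65.306.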